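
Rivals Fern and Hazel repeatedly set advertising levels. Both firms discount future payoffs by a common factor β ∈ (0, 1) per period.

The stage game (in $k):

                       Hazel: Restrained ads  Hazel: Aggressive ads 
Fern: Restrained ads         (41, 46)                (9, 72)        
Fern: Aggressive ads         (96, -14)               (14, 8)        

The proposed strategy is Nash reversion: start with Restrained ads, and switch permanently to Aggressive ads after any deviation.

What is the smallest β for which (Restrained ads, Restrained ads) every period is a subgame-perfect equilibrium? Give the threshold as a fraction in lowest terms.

55/82

Fern: cooperation gives 41 each period; deviation gives 96 once then 14 forever.
  41/(1−β) ≥ 96 + 14β/(1−β) ⇒ β ≥ 55/82.
Hazel: cooperation gives 46 each period; deviation gives 72 once then 8 forever.
  β ≥ 26/64 = 13/32.
Both must hold, so the binding constraint is Fern's: β ≥ 55/82.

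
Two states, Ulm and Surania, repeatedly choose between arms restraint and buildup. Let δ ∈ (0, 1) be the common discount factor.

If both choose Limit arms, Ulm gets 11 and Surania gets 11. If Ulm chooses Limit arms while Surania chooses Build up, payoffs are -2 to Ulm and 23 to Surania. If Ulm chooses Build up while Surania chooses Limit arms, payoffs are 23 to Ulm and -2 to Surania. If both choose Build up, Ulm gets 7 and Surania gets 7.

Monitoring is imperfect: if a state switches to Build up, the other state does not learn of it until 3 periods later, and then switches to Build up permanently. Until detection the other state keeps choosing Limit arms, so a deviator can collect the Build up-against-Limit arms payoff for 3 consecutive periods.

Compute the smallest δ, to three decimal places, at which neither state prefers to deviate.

0.909

A deviator earns 23 for 3 periods, then 7 forever; cooperating earns 11 forever. Multiplying the IC by (1−δ):
11 ≥ 23(1−δ^3) + 7δ^3, so 16·δ^3 ≥ 12 and δ^3 ≥ 3/4.
δ ≥ (3/4)^(1/3) ≈ 0.909.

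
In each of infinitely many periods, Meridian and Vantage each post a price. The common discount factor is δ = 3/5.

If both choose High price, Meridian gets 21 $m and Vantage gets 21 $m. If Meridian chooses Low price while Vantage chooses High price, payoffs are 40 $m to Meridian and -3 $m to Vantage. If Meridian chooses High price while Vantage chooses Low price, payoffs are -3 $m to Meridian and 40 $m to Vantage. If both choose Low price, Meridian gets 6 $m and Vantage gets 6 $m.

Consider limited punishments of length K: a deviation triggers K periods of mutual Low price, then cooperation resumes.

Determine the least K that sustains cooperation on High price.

No profitable deviation requires (21−6)(δ+…+δ^K) ≥ 40−21, i.e. δ+…+δ^K ≥ 19/15 ≈ 1.2667.
With δ = 3/5, the partial sums are K=1: 0.6000, K=2: 0.9600, K=3: 1.1760, K=4: 1.3056.
K = 4 is the first length at which the sum reaches 1.2667.

4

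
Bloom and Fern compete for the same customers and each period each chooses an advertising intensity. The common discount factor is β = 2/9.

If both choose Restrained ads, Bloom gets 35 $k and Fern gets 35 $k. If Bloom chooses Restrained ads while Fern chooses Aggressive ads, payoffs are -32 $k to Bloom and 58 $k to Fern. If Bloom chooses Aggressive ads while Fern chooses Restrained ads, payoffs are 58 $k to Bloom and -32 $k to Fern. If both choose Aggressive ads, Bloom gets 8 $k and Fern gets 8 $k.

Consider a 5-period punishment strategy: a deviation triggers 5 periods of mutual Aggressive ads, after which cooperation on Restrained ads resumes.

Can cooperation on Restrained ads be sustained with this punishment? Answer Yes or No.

No

IC: β+…+β^5 ≥ (58−35)/(35−8) = 23/27.
At β = 2/9: partial sum = 0.2856 < 0.8519. Cooperation not sustainable.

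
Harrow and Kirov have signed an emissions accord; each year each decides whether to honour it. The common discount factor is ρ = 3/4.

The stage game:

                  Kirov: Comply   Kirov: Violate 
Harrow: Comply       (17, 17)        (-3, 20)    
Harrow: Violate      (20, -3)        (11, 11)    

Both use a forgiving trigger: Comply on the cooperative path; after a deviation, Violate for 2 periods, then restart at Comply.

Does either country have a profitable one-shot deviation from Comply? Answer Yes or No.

No

A one-shot deviation gives 20 now, then 11 for 2 periods, then back to 17.
Gain from deviating: (20−17) today; loss: (17−11) in each of the next 2 periods.
No-deviation condition: (17−11)(ρ+…+ρ^2) ≥ 20−17, i.e. ρ+…+ρ^2 ≥ 1/2.
At ρ = 3/4: ρ+…+ρ^2 = 1.3125 ≥ 0.5000.
So cooperation is sustainable.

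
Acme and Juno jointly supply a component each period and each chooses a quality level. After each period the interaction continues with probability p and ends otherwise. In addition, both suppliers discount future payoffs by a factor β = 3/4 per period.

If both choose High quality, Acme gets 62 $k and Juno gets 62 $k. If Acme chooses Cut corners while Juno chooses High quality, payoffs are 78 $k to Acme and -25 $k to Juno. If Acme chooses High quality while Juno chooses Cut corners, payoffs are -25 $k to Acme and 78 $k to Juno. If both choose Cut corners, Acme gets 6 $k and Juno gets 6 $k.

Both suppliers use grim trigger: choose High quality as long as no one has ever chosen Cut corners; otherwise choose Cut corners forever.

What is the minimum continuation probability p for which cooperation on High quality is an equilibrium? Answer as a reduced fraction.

With continuation probability p and discount β, the effective per-period discount factor is βp.
Grim-trigger IC: βp ≥ (78−62)/(78−6) = 2/9.
So p ≥ (2/9)/(3/4) = 8/27.

8/27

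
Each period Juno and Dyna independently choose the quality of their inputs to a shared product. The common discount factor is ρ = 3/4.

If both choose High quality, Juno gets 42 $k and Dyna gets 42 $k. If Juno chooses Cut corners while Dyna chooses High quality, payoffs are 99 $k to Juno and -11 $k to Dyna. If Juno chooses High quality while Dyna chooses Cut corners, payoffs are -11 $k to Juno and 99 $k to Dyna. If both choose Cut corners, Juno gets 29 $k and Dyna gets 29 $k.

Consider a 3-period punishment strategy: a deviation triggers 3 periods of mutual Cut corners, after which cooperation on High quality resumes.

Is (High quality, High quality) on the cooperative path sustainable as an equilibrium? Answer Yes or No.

IC: ρ+…+ρ^3 ≥ (99−42)/(42−29) = 57/13.
At ρ = 3/4: partial sum = 1.7344 < 4.3846. Cooperation not sustainable.

No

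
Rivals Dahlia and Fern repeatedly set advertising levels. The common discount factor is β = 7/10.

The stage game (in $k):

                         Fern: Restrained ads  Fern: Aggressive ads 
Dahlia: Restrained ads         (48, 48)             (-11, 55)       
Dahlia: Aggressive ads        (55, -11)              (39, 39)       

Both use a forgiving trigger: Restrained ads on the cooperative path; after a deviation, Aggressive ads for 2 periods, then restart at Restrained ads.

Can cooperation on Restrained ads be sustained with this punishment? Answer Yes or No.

Yes

IC: β+…+β^2 ≥ (55−48)/(48−39) = 7/9.
At β = 7/10: partial sum = 1.1900 ≥ 0.7778. Cooperation sustainable.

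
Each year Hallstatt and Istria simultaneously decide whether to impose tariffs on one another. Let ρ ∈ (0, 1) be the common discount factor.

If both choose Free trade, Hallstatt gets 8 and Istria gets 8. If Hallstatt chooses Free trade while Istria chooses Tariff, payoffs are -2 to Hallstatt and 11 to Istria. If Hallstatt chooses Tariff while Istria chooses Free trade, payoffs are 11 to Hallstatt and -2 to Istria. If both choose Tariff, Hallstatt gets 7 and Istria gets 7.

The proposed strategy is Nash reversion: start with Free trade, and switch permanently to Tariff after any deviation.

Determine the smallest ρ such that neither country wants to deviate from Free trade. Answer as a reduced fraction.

3/4

8/(1−ρ) ≥ 11 + 7ρ/(1−ρ)
8 ≥ 11 − 4ρ
ρ ≥ 3/4.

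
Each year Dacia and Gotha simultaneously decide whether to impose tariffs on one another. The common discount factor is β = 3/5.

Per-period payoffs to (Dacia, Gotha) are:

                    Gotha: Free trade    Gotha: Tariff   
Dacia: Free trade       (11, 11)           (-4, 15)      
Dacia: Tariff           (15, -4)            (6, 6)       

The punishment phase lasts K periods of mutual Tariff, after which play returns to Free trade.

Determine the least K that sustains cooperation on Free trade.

2

IC: β(1−β^K)/(1−β) ≥ (15−11)/(11−6) = 4/5.
With β = 3/5: need 1 − β^K ≥ 4/5·(1−3/5)/(3/5), i.e. β^K ≤ 0.4667.
Since (3/5)^1 = 0.6000 and (3/5)^2 = 0.3600, the smallest such K is 2.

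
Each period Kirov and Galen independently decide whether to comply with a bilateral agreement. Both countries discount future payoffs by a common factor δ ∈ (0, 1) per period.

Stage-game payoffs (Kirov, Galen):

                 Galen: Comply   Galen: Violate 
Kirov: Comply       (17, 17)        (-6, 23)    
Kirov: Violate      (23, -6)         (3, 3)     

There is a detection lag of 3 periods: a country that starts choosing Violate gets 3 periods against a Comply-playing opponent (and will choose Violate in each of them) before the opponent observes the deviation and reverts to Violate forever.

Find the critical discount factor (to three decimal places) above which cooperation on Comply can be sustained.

A deviator earns 23 for 3 periods, then 3 forever; cooperating earns 17 forever. Multiplying the IC by (1−δ):
17 ≥ 23(1−δ^3) + 3δ^3, so 20·δ^3 ≥ 6 and δ^3 ≥ 3/10.
δ ≥ (3/10)^(1/3) ≈ 0.669.

0.669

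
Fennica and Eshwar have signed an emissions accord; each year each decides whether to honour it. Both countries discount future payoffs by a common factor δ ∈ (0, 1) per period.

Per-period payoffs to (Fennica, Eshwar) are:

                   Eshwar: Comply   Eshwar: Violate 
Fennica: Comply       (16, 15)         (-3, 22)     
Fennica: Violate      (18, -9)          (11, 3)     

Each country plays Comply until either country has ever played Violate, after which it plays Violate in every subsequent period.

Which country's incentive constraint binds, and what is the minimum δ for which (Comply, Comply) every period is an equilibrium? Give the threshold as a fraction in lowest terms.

For Fennica: deviation gain 18−16 = 2, per-period punishment loss 16−11 = 5. IC gives δ ≥ 2/7.
For Eshwar: gain 7, loss 12 per period, so δ ≥ 7/19.
The tighter constraint is Eshwar's, so cooperation needs δ ≥ 7/19.

Eshwar; δ ≥ 7/19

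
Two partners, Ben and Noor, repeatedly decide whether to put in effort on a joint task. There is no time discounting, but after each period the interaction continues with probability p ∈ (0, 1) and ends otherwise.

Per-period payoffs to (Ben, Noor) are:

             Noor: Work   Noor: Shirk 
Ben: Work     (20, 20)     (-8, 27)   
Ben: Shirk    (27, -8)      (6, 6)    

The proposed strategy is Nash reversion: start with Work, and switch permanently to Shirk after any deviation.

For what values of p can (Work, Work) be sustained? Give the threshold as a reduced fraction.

1/3

Expected cooperation value is 20 + p·20 + p²·20 + … = 20/(1−p); deviation gives 27 + p·6/(1−p).
20 ≥ 27(1−p) + 6p ⇒ 21p ≥ 7 ⇒ p ≥ 7/21 = 1/3.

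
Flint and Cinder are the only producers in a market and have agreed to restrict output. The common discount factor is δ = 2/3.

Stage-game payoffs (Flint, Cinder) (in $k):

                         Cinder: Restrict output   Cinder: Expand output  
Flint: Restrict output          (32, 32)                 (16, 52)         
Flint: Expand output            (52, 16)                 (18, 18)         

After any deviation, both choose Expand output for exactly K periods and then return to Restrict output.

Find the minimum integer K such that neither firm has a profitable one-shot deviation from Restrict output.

Need Σ_{k=1}^{K} δ^k ≥ (52−32)/(32−18) = 1.4286 at δ = 2/3.
At K = 3 the sum is 1.4074 < 1.4286; at K = 4 it is 1.6049 ≥ 1.4286.
So the minimum punishment length is K = 4.

4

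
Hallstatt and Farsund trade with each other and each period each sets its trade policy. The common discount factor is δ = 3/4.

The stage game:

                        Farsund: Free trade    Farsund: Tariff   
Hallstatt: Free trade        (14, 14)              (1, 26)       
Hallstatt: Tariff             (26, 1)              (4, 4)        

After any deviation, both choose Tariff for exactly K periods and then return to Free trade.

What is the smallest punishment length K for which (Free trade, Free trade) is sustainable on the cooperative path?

2

Need Σ_{k=1}^{K} δ^k ≥ (26−14)/(14−4) = 1.2000 at δ = 3/4.
At K = 1 the sum is 0.7500 < 1.2000; at K = 2 it is 1.3125 ≥ 1.2000.
So the minimum punishment length is K = 2.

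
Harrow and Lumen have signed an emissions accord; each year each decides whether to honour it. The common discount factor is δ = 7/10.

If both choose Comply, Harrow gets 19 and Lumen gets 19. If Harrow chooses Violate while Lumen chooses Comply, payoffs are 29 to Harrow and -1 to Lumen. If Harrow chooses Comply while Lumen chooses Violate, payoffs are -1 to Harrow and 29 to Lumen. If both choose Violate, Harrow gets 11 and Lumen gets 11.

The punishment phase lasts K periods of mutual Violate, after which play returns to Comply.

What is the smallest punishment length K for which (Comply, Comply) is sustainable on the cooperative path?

IC: δ(1−δ^K)/(1−δ) ≥ (29−19)/(19−11) = 5/4.
With δ = 7/10: need 1 − δ^K ≥ 5/4·(1−7/10)/(7/10), i.e. δ^K ≤ 0.4643.
Since (7/10)^2 = 0.4900 and (7/10)^3 = 0.3430, the smallest such K is 3.

3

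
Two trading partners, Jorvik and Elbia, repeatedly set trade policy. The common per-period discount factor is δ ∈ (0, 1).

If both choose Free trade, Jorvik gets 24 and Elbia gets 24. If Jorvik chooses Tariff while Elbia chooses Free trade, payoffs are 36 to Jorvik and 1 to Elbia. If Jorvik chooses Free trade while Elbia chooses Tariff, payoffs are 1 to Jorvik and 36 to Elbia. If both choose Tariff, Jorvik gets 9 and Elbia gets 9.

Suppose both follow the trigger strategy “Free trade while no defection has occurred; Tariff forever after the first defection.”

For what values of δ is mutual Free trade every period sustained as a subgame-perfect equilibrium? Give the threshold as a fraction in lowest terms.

Cooperation forever yields 24 each period: 24/(1−δ).
Deviating yields 36 once, then 9 forever: 36 + 9δ/(1−δ).
No profitable deviation requires 24/(1−δ) ≥ 36 + 9δ/(1−δ).
Multiplying by (1−δ): 24 ≥ 36(1−δ) + 9δ = 36 − 27δ.
So 27δ ≥ 12, i.e. δ ≥ 12/27 = 4/9.

4/9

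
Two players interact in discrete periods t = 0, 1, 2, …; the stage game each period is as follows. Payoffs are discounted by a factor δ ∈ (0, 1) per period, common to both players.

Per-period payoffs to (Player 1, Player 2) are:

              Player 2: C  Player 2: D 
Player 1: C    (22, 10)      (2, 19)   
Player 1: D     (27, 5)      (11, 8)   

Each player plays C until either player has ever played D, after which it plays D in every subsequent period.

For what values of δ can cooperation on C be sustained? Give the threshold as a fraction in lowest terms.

Player 1's threshold: (27−22)/(27−11) = 5/16.
Player 2's threshold: (19−10)/(19−8) = 9/11.
5/16 < 9/11, so Player 2 binds and δ* = 9/11.

9/11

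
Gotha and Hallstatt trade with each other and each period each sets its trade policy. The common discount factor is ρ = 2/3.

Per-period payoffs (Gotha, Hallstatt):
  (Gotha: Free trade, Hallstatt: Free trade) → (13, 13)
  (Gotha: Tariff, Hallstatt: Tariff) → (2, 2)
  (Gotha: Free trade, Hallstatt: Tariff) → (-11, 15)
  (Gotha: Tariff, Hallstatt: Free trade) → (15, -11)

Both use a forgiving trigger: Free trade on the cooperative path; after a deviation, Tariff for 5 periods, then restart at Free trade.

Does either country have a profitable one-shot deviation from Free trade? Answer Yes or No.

A one-shot deviation gives 15 now, then 2 for 5 periods, then back to 13.
Gain from deviating: (15−13) today; loss: (13−2) in each of the next 5 periods.
No-deviation condition: (13−2)(ρ+…+ρ^5) ≥ 15−13, i.e. ρ+…+ρ^5 ≥ 2/11.
At ρ = 2/3: ρ+…+ρ^5 = 1.7366 ≥ 0.1818.
So cooperation is sustainable.

No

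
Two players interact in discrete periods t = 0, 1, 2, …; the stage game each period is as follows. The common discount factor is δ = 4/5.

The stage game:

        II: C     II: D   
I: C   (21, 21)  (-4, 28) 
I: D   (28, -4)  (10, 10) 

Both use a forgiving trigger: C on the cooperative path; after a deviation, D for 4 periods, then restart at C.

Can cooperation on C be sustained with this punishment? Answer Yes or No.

Yes

A one-shot deviation gives 28 now, then 10 for 4 periods, then back to 21.
Gain from deviating: (28−21) today; loss: (21−10) in each of the next 4 periods.
No-deviation condition: (21−10)(δ+…+δ^4) ≥ 28−21, i.e. δ+…+δ^4 ≥ 7/11.
At δ = 4/5: δ+…+δ^4 = 2.3616 ≥ 0.6364.
So cooperation is sustainable.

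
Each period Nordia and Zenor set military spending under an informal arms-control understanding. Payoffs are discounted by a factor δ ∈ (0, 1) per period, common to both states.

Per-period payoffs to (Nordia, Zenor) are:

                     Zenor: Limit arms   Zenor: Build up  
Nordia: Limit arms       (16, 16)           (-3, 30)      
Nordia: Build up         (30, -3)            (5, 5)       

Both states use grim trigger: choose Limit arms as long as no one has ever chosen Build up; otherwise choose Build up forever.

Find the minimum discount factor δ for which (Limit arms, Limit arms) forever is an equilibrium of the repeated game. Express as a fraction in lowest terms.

Under grim trigger the critical discount factor is (T−C)/(T−P) with T = 30, C = 16, P = 5.
δ* = (30−16)/(30−5) = 14/25.

14/25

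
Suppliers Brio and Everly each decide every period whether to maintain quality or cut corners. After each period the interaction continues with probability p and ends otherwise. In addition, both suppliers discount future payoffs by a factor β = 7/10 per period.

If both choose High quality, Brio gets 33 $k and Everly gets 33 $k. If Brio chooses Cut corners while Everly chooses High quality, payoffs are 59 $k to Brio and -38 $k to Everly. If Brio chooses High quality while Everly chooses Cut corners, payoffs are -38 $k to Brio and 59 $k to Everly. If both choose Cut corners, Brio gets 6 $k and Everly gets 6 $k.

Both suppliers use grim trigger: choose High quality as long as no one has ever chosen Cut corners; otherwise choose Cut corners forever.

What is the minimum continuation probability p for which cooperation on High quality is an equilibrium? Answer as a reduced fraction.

With continuation probability p and discount β, the effective per-period discount factor is βp.
Grim-trigger IC: βp ≥ (59−33)/(59−6) = 26/53.
So p ≥ (26/53)/(7/10) = 260/371.

260/371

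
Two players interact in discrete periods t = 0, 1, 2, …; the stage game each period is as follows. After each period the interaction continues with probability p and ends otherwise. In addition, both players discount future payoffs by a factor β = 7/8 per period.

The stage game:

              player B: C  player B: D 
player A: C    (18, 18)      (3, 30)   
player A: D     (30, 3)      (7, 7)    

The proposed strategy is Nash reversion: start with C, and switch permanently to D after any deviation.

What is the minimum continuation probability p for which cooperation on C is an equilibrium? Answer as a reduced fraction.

96/161

With continuation probability p and discount β, the effective per-period discount factor is βp.
Grim-trigger IC: βp ≥ (30−18)/(30−7) = 12/23.
So p ≥ (12/23)/(7/8) = 96/161.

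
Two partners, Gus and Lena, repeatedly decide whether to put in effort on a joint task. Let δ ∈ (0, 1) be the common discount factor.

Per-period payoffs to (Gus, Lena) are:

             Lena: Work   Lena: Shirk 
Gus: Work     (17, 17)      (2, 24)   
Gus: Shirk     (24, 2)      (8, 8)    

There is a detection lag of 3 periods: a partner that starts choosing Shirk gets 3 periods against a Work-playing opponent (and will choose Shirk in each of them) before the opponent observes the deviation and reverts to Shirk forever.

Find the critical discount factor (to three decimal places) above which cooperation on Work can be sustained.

The best deviation is to choose Shirk for all 3 undetected periods, earning 24 each, then 8 forever once detected.
Deviation value: 24(1−δ^3)/(1−δ) + 8δ^3/(1−δ); cooperation value: 17/(1−δ).
IC: 17 ≥ 24(1−δ^3) + 8δ^3 = 24 − 16δ^3.
So δ^3 ≥ 7/16, giving δ ≥ (7/16)^(1/3) ≈ 0.759.

0.759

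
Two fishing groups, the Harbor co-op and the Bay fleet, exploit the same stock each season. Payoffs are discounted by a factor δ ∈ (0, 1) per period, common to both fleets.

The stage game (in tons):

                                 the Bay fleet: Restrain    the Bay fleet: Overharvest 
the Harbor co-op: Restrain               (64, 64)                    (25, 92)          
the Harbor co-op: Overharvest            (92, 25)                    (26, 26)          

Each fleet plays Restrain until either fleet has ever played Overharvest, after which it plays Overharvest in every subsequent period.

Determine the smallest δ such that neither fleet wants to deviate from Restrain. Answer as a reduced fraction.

14/33

64/(1−δ) ≥ 92 + 26δ/(1−δ)
64 ≥ 92 − 66δ
δ ≥ 28/66 = 14/33.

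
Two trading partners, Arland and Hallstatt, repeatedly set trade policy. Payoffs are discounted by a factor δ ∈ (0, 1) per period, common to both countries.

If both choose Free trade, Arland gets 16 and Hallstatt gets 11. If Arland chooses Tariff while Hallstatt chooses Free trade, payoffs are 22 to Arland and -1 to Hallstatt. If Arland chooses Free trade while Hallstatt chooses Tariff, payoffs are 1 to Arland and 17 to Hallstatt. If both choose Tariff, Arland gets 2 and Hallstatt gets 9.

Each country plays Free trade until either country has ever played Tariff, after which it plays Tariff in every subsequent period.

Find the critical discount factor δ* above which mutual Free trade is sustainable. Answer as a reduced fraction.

Arland's threshold: (22−16)/(22−2) = 3/10.
Hallstatt's threshold: (17−11)/(17−9) = 3/4.
3/10 < 3/4, so Hallstatt binds and δ* = 3/4.

3/4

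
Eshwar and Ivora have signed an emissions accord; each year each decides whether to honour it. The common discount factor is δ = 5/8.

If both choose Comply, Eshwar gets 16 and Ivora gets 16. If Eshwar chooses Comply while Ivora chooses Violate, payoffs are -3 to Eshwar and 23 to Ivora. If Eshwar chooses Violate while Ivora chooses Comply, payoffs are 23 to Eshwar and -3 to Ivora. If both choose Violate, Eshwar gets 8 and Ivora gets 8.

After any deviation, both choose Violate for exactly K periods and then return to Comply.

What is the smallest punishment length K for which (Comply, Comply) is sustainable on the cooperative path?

2

Need Σ_{k=1}^{K} δ^k ≥ (23−16)/(16−8) = 0.8750 at δ = 5/8.
At K = 1 the sum is 0.6250 < 0.8750; at K = 2 it is 1.0156 ≥ 0.8750.
So the minimum punishment length is K = 2.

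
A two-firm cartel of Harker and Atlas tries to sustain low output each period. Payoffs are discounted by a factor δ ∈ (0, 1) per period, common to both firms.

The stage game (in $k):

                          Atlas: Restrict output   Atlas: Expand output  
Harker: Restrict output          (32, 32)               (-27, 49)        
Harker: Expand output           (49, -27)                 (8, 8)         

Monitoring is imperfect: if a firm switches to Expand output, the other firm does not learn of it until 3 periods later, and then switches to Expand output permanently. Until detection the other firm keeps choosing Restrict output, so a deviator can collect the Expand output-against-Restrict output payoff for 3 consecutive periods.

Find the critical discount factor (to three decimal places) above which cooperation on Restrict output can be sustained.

Deviating for the 3 undetected periods gains 49−32 = 17 per period over cooperation, then loses 32−8 = 24 per period forever once punishment starts.
Gain: 17(1 + δ + … + δ^2); loss: 24·δ^3/(1−δ).
No profitable deviation ⇔ 17(1−δ^3) ≤ 24·δ^3, i.e. δ^3 ≥ 17/(17+24) = 17/41.
Hence δ ≥ (17/41)^(1/3) ≈ 0.746.

0.746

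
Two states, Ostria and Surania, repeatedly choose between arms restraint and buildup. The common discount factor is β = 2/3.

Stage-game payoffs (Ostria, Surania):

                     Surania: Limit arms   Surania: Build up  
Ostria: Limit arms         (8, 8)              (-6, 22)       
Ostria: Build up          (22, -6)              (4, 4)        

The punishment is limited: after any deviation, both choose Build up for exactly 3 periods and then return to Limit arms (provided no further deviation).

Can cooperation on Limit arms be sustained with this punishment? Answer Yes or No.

No

A one-shot deviation gives 22 now, then 4 for 3 periods, then back to 8.
Gain from deviating: (22−8) today; loss: (8−4) in each of the next 3 periods.
No-deviation condition: (8−4)(β+…+β^3) ≥ 22−8, i.e. β+…+β^3 ≥ 7/2.
At β = 2/3: β+…+β^3 = 1.4074 < 3.5000.
So cooperation is not sustainable.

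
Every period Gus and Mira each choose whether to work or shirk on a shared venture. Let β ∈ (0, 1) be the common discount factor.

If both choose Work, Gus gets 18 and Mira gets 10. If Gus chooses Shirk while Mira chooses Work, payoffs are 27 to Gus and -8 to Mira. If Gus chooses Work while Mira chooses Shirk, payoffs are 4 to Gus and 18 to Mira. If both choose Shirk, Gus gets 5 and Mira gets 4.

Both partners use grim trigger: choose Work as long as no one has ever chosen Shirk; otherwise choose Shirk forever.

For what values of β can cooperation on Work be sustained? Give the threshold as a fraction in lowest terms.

Gus: cooperation gives 18 each period; deviation gives 27 once then 5 forever.
  18/(1−β) ≥ 27 + 5β/(1−β) ⇒ β ≥ 9/22.
Mira: cooperation gives 10 each period; deviation gives 18 once then 4 forever.
  β ≥ 8/14 = 4/7.
Both must hold, so the binding constraint is Mira's: β ≥ 4/7.

4/7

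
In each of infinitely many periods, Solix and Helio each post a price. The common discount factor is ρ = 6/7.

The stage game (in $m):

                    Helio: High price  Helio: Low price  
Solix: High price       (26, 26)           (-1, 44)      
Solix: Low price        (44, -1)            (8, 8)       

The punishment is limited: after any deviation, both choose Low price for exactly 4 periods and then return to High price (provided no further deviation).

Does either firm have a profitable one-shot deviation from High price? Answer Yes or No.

IC: ρ+…+ρ^4 ≥ (44−26)/(26−8) = 1.
At ρ = 6/7: partial sum = 2.7613 ≥ 1.0000. Cooperation sustainable.

No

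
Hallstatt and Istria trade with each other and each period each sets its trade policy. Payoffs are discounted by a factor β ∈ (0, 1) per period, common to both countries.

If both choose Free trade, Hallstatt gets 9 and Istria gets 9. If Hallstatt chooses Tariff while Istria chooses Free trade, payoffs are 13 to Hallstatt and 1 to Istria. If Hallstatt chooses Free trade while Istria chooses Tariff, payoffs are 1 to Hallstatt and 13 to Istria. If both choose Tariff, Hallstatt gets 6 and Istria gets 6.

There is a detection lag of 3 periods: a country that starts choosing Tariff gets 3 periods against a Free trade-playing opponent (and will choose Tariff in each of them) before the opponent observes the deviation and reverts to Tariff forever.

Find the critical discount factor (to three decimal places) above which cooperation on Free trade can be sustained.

The best deviation is to choose Tariff for all 3 undetected periods, earning 13 each, then 6 forever once detected.
Deviation value: 13(1−β^3)/(1−β) + 6β^3/(1−β); cooperation value: 9/(1−β).
IC: 9 ≥ 13(1−β^3) + 6β^3 = 13 − 7β^3.
So β^3 ≥ 4/7, giving β ≥ (4/7)^(1/3) ≈ 0.830.

0.830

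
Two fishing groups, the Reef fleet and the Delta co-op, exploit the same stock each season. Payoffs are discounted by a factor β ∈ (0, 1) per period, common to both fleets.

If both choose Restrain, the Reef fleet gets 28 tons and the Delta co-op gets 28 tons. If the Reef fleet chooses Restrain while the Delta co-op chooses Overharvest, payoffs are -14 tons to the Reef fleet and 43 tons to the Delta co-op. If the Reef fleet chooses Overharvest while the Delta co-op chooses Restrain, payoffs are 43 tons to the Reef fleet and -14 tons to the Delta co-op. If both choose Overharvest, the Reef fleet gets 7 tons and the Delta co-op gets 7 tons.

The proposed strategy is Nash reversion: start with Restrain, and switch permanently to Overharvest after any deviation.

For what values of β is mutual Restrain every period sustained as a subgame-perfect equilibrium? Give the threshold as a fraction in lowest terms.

Cooperation forever yields 28 each period: 28/(1−β).
Deviating yields 43 once, then 7 forever: 43 + 7β/(1−β).
No profitable deviation requires 28/(1−β) ≥ 43 + 7β/(1−β).
Multiplying by (1−β): 28 ≥ 43(1−β) + 7β = 43 − 36β.
So 36β ≥ 15, i.e. β ≥ 15/36 = 5/12.

5/12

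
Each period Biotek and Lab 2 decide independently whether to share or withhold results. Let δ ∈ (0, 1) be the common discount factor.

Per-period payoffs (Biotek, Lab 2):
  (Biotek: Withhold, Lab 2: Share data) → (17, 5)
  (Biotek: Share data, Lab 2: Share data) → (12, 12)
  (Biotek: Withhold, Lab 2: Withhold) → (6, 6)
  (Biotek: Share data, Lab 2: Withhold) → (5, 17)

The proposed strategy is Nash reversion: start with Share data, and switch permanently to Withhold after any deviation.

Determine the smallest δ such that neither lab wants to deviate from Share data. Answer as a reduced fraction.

5/11

One-period gain from deviating is 17 − 12 = 5. The loss is 12 − 6 = 6 in every subsequent period, with present value 6·δ/(1−δ).
Deviation is unprofitable when 6·δ/(1−δ) ≥ 5, i.e. δ/(1−δ) ≥ 5/6.
Equivalently δ ≥ 5/(5+6) = 5/11.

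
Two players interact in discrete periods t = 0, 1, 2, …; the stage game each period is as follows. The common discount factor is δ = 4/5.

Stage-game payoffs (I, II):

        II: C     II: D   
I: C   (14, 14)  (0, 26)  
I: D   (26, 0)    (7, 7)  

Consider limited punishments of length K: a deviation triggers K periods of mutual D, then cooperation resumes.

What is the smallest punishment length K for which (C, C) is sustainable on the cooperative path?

IC: δ(1−δ^K)/(1−δ) ≥ (26−14)/(14−7) = 12/7.
With δ = 4/5: need 1 − δ^K ≥ 12/7·(1−4/5)/(4/5), i.e. δ^K ≤ 0.5714.
Since (4/5)^2 = 0.6400 and (4/5)^3 = 0.5120, the smallest such K is 3.

3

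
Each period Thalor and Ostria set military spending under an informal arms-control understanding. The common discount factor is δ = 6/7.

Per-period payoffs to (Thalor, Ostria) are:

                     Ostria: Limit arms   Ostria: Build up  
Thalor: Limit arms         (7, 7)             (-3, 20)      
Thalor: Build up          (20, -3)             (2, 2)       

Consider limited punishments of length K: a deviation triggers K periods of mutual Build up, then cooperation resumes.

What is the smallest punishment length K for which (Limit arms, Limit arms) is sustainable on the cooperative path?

No profitable deviation requires (7−2)(δ+…+δ^K) ≥ 20−7, i.e. δ+…+δ^K ≥ 13/5 ≈ 2.6000.
With δ = 6/7, the partial sums are K=1: 0.8571, K=2: 1.5918, K=3: 2.2216, K=4: 2.7613.
K = 4 is the first length at which the sum reaches 2.6000.

4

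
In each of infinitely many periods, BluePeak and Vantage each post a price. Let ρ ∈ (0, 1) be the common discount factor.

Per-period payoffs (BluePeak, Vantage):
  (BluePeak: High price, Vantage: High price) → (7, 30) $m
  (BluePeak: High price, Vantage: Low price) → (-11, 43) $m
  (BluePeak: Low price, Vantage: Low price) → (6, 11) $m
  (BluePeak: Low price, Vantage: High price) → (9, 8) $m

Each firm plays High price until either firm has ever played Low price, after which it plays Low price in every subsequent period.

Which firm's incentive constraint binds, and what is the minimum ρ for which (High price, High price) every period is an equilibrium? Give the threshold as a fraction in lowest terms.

BluePeak; ρ ≥ 2/3

For BluePeak: deviation gain 9−7 = 2, per-period punishment loss 7−6 = 1. IC gives ρ ≥ 2/3.
For Vantage: gain 13, loss 19 per period, so ρ ≥ 13/32.
The tighter constraint is BluePeak's, so cooperation needs ρ ≥ 2/3.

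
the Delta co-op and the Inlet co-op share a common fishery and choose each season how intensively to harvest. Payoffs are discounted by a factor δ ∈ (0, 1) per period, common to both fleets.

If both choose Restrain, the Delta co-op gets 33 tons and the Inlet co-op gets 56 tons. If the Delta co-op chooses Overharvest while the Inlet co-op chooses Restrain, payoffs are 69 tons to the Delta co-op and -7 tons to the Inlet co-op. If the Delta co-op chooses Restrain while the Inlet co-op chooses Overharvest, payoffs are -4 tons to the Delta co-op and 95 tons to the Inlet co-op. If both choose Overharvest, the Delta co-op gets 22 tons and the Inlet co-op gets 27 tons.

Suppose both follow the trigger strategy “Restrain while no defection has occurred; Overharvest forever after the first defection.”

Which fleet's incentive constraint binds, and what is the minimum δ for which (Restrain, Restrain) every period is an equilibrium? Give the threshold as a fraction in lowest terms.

the Delta co-op; δ ≥ 36/47

For the Delta co-op: deviation gain 69−33 = 36, per-period punishment loss 33−22 = 11. IC gives δ ≥ 36/47.
For the Inlet co-op: gain 39, loss 29 per period, so δ ≥ 39/68.
The tighter constraint is the Delta co-op's, so cooperation needs δ ≥ 36/47.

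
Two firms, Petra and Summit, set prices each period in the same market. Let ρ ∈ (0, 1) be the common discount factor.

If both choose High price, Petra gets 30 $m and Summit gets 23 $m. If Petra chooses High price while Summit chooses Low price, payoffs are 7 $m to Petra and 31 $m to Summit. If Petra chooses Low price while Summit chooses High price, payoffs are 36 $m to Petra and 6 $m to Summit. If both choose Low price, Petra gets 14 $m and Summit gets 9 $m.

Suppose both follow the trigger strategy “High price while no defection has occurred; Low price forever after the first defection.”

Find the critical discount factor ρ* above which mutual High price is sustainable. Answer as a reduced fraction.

For Petra: deviation gain 36−30 = 6, per-period punishment loss 30−14 = 16. IC gives ρ ≥ 6/22 = 3/11.
For Summit: gain 8, loss 14 per period, so ρ ≥ 8/22 = 4/11.
The tighter constraint is Summit's, so cooperation needs ρ ≥ 4/11.

4/11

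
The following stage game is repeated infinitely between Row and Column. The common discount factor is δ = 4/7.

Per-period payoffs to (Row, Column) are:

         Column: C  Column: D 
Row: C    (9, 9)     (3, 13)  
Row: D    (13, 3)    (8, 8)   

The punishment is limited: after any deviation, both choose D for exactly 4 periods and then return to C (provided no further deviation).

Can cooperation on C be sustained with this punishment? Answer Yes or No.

Comparing payoff streams over the 5 periods until play realigns: cooperate → 9(1+δ+…+δ^4); deviate → 13 + 8(δ+…+δ^4).
Cooperation is sustained iff (9−8)(δ+…+δ^4) ≥ 13−9.
δ+…+δ^4 = 4/7·(1−(4/7)^4)/(1−4/7) = 1.1912, and (13−9)/(9−8) = 4.0000.
1.1912 < 4.0000, so cooperation is not sustainable.

No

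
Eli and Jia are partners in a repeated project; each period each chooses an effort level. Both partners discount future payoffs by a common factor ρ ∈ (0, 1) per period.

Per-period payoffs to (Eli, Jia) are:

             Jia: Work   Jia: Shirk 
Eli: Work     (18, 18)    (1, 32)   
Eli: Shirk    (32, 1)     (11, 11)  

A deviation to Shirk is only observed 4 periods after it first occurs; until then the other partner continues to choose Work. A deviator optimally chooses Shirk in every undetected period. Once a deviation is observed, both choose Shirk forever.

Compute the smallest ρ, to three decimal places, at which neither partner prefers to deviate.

0.904

The best deviation is to choose Shirk for all 4 undetected periods, earning 32 each, then 11 forever once detected.
Deviation value: 32(1−ρ^4)/(1−ρ) + 11ρ^4/(1−ρ); cooperation value: 18/(1−ρ).
IC: 18 ≥ 32(1−ρ^4) + 11ρ^4 = 32 − 21ρ^4.
So ρ^4 ≥ 14/21 = 2/3, giving ρ ≥ (2/3)^(1/4) ≈ 0.904.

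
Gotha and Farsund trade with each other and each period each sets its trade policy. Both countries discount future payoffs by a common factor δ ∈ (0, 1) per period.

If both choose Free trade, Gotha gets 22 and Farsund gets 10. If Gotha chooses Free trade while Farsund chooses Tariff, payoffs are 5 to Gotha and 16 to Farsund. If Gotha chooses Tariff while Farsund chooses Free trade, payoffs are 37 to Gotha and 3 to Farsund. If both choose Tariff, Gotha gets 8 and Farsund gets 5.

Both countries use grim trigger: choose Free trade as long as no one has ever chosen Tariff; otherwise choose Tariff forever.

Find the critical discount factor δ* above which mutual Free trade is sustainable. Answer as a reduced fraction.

Gotha's threshold: (37−22)/(37−8) = 15/29.
Farsund's threshold: (16−10)/(16−5) = 6/11.
15/29 < 6/11, so Farsund binds and δ* = 6/11.

6/11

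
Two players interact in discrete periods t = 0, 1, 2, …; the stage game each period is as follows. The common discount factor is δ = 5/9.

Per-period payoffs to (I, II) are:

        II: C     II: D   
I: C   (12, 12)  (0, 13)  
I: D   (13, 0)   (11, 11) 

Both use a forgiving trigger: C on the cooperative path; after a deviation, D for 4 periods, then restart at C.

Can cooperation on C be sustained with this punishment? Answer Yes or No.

Yes

IC: δ+…+δ^4 ≥ (13−12)/(12−11) = 1.
At δ = 5/9: partial sum = 1.1309 ≥ 1.0000. Cooperation sustainable.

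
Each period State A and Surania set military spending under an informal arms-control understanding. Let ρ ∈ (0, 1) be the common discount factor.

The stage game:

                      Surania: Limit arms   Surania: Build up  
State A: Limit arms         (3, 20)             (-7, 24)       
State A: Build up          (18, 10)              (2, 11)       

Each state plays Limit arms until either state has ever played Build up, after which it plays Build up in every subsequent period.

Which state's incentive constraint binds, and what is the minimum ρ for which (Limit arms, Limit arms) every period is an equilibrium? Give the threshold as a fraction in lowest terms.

State A: cooperation gives 3 each period; deviation gives 18 once then 2 forever.
  3/(1−ρ) ≥ 18 + 2ρ/(1−ρ) ⇒ ρ ≥ 15/16.
Surania: cooperation gives 20 each period; deviation gives 24 once then 11 forever.
  ρ ≥ 4/13.
Both must hold, so the binding constraint is State A's: ρ ≥ 15/16.

State A; ρ ≥ 15/16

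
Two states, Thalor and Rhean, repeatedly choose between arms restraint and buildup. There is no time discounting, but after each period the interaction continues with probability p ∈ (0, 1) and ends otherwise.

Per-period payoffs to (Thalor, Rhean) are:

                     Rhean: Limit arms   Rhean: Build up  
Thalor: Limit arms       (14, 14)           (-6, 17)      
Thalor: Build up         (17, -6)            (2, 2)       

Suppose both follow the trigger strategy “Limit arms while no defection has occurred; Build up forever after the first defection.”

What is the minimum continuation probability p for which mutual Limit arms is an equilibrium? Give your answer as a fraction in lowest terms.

1/5

Expected cooperation value is 14 + p·14 + p²·14 + … = 14/(1−p); deviation gives 17 + p·2/(1−p).
14 ≥ 17(1−p) + 2p ⇒ 15p ≥ 3 ⇒ p ≥ 3/15 = 1/5.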